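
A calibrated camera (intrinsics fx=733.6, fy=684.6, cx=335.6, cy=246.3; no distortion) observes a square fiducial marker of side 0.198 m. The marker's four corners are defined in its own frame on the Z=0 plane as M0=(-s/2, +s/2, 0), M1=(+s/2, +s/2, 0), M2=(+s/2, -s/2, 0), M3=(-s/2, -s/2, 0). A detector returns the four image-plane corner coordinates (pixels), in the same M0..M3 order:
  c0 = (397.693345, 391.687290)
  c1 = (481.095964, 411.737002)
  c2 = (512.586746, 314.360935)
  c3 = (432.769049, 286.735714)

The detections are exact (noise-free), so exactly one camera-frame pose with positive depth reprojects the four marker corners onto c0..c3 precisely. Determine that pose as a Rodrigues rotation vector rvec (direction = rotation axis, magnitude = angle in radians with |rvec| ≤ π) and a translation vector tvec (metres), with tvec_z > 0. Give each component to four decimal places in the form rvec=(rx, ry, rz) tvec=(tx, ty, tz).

rvec=(0.0065, -0.5403, 0.3274) tvec=(0.2145, 0.1976, 1.2886)

Intrinsics K: fx=733.6, fy=684.6, cx=335.6, cy=246.3
Marker side s = 0.198 m; corners in marker frame (Z=0):
  M0 = (-0.0990, +0.0990, 0)
  M1 = (+0.0990, +0.0990, 0)
  M2 = (+0.0990, -0.0990, 0)
  M3 = (-0.0990, -0.0990, 0)
Detected image corners:
  c0 = (397.693345, 391.687290) px
  c1 = (481.095964, 411.737002) px
  c2 = (512.586746, 314.360935) px
  c3 = (432.769049, 286.735714) px
Planar DLT: solve 8×8 A·h = b for H (H[2,2]=1):
  H  [+591.21864 -195.87608 +457.72444]
  H  [+258.40921 +488.52492 +351.28475]
  H  [+0.39274 -0.06169 +1.00000]
B = K⁻¹H; ‖b₁‖=0.776018, ‖b₂‖=0.776018; λ = 2/(‖b₁‖+‖b₂‖) = 1.288631, sign → tz>0 ⇒ λ=+1.288631
r₁ = λ·B[:,0] = (+0.80700,+0.30433,+0.50609); r₂ = λ·B[:,1] = (-0.30771,+0.94815,-0.07949)
r₃ = r₁×r₂ = (-0.50404,-0.09158,+0.85881); SVD([r₁ r₂ r₃]) → R = UVᵀ:
  R  [+0.80700 -0.30771 -0.50404]
  R  [+0.30433 +0.94815 -0.09158]
  R  [+0.50609 -0.07949 +0.85881]
t = (+0.21452, +0.19761, +1.28863) m
tr R = 2.613968; θ = arccos((tr R − 1)/2) = 0.631769 rad = 36.198°
axis k = ((R−Rᵀ)₃₂, (R−Rᵀ)₁₃, (R−Rᵀ)₂₁) / (2 sinθ) = (+0.010236, -0.855215, +0.518173)
rvec = θ·k = (+0.006467, -0.540298, +0.327366)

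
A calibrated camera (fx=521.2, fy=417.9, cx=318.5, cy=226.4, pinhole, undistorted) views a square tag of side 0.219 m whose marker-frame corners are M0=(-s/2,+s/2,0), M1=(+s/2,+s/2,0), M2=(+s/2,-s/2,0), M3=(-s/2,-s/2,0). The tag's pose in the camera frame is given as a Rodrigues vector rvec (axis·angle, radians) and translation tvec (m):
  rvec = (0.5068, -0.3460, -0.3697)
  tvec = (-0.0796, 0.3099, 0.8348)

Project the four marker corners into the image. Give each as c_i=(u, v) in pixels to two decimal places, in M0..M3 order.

c0=(229.73, 440.81) c1=(343.71, 386.97) c2=(311.06, 317.44) c3=(177.47, 374.90)

Intrinsics K: fx=521.2, fy=417.9, cx=318.5, cy=226.4
Marker side s = 0.219 m; corners in marker frame (Z=0):
  M0 = (-0.1095, +0.1095, 0)
  M1 = (+0.1095, +0.1095, 0)
  M2 = (+0.1095, -0.1095, 0)
  M3 = (-0.1095, -0.1095, 0)
rvec = (0.5068, -0.3460, -0.3697), |rvec| = θ = 0.71641 rad = 41.047°
Rodrigues: sinθ=0.65668, 1−cosθ=0.24583; R = I + sinθ·[k]× + (1−cosθ)·[k]×²:
    [+0.87719 +0.25489 -0.40690]
    [-0.42287 +0.81151 -0.40328]
    [+0.22741 +0.52582 +0.81964]
t = (-0.0796, 0.3099, 0.8348) m
M0: Pc = R·M0+t = (-0.14774, +0.44506, +0.86748); u = 521.2·(-0.14774)/0.86748 + 318.5 = 229.7328, v = 417.9·(+0.44506)/0.86748 + 226.4 = 440.8066
M1: Pc = R·M1+t = (+0.04436, +0.35246, +0.91728); u = 521.2·(+0.04436)/0.91728 + 318.5 = 343.7071, v = 417.9·(+0.35246)/0.91728 + 226.4 = 386.9745
M2: Pc = R·M2+t = (-0.01146, +0.17474, +0.80212); u = 521.2·(-0.01146)/0.80212 + 318.5 = 311.0552, v = 417.9·(+0.17474)/0.80212 + 226.4 = 317.4357
M3: Pc = R·M3+t = (-0.20356, +0.26734, +0.75232); u = 521.2·(-0.20356)/0.75232 + 318.5 = 177.4740, v = 417.9·(+0.26734)/0.75232 + 226.4 = 374.9041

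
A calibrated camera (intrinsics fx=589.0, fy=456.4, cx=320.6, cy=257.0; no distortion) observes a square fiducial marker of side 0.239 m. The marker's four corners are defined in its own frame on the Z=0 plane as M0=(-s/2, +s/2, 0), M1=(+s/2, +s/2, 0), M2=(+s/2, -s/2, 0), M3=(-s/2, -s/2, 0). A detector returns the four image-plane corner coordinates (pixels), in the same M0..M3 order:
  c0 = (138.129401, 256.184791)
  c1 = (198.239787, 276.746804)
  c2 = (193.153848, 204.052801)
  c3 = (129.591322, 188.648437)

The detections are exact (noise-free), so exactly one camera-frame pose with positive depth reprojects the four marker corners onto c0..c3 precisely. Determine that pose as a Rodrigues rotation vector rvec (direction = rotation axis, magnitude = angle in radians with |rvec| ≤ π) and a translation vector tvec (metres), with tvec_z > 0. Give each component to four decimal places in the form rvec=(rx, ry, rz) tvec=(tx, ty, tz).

Intrinsics K: fx=589.0, fy=456.4, cx=320.6, cy=257.0
Marker side s = 0.239 m; corners in marker frame (Z=0):
  M0 = (-0.1195, +0.1195, 0)
  M1 = (+0.1195, +0.1195, 0)
  M2 = (+0.1195, -0.1195, 0)
  M3 = (-0.1195, -0.1195, 0)
Detected image corners:
  c0 = (138.129401, 256.184791) px
  c1 = (198.239787, 276.746804) px
  c2 = (193.153848, 204.052801) px
  c3 = (129.591322, 188.648437) px
Planar DLT: solve 8×8 A·h = b for H (H[2,2]=1):
  H  [+196.14310 +74.18708 +163.49261]
  H  [-11.96233 +356.58050 +232.15484]
  H  [-0.37838 +0.27527 +1.00000]
B = K⁻¹H; ‖b₁‖=0.684526, ‖b₂‖=0.684526; λ = 2/(‖b₁‖+‖b₂‖) = 1.460865, sign → tz>0 ⇒ λ=+1.460865
r₁ = λ·B[:,0] = (+0.78736,+0.27297,-0.55277); r₂ = λ·B[:,1] = (-0.03488,+0.91492,+0.40213)
r₃ = r₁×r₂ = (+0.61551,-0.29734,+0.72989); SVD([r₁ r₂ r₃]) → R = UVᵀ:
  R  [+0.78736 -0.03488 +0.61551]
  R  [+0.27297 +0.91492 -0.29734]
  R  [-0.55277 +0.40213 +0.72989]
t = (-0.38966, -0.07953, +1.46086) m
tr R = 2.432169; θ = arccos((tr R − 1)/2) = 0.772619 rad = 44.268°
axis k = ((R−Rᵀ)₃₂, (R−Rᵀ)₁₃, (R−Rᵀ)₂₁) / (2 sinθ) = (+0.501043, +0.836854, +0.220523)
rvec = θ·k = (+0.387116, +0.646570, +0.170381)

rvec=(0.3871, 0.6466, 0.1704) tvec=(-0.3897, -0.0795, 1.4609)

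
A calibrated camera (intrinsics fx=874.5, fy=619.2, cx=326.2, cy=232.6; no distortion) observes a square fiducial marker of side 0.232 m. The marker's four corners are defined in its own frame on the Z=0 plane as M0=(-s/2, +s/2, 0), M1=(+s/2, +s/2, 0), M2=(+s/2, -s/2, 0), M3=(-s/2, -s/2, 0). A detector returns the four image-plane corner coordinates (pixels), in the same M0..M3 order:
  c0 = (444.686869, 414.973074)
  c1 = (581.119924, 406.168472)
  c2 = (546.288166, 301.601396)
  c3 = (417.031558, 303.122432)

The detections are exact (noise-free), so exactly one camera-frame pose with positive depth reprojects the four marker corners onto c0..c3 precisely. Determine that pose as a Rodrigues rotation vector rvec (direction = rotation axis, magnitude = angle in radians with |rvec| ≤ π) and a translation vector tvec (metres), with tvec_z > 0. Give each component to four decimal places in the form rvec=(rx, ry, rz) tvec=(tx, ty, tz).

Intrinsics K: fx=874.5, fy=619.2, cx=326.2, cy=232.6
Marker side s = 0.232 m; corners in marker frame (Z=0):
  M0 = (-0.1160, +0.1160, 0)
  M1 = (+0.1160, +0.1160, 0)
  M2 = (+0.1160, -0.1160, 0)
  M3 = (-0.1160, -0.1160, 0)
Detected image corners:
  c0 = (444.686869, 414.973074) px
  c1 = (581.119924, 406.168472) px
  c2 = (546.288166, 301.601396) px
  c3 = (417.031558, 303.122432) px
Planar DLT: solve 8×8 A·h = b for H (H[2,2]=1):
  H  [+709.28505 -12.89743 +498.86808]
  H  [+76.64644 +359.77917 +354.51504]
  H  [+0.27592 -0.29774 +1.00000]
B = K⁻¹H; ‖b₁‖=0.760275, ‖b₂‖=0.760275; λ = 2/(‖b₁‖+‖b₂‖) = 1.315313, sign → tz>0 ⇒ λ=+1.315313
r₁ = λ·B[:,0] = (+0.93144,+0.02648,+0.36293); r₂ = λ·B[:,1] = (+0.12668,+0.91136,-0.39163)
r₃ = r₁×r₂ = (-0.34113,+0.41075,+0.84552); SVD([r₁ r₂ r₃]) → R = UVᵀ:
  R  [+0.93144 +0.12668 -0.34113]
  R  [+0.02648 +0.91136 +0.41075]
  R  [+0.36293 -0.39163 +0.84552]
t = (+0.25971, +0.25897, +1.31531) m
tr R = 2.688327; θ = arccos((tr R − 1)/2) = 0.565793 rad = 32.418°
axis k = ((R−Rᵀ)₃₂, (R−Rᵀ)₁₃, (R−Rᵀ)₂₁) / (2 sinθ) = (-0.748371, -0.656663, -0.093457)
rvec = θ·k = (-0.423423, -0.371536, -0.052877)

rvec=(-0.4234, -0.3715, -0.0529) tvec=(0.2597, 0.2590, 1.3153)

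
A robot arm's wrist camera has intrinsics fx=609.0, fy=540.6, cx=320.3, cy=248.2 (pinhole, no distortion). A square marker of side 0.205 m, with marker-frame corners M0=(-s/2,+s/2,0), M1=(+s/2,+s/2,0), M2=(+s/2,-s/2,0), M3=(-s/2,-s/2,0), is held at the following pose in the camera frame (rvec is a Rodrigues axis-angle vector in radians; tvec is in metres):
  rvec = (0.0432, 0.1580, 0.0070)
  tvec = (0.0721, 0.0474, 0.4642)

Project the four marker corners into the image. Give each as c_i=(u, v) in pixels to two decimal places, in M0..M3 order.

Intrinsics K: fx=609.0, fy=540.6, cx=320.3, cy=248.2
Marker side s = 0.205 m; corners in marker frame (Z=0):
  M0 = (-0.1025, +0.1025, 0)
  M1 = (+0.1025, +0.1025, 0)
  M2 = (+0.1025, -0.1025, 0)
  M3 = (-0.1025, -0.1025, 0)
rvec = (0.0432, 0.1580, 0.0070), |rvec| = θ = 0.16395 rad = 9.394°
Rodrigues: sinθ=0.16322, 1−cosθ=0.01341; R = I + sinθ·[k]× + (1−cosθ)·[k]×²:
    [+0.98752 -0.00356 +0.15744]
    [+0.01037 +0.99904 -0.04245]
    [-0.15714 +0.04356 +0.98661]
t = (0.0721, 0.0474, 0.4642) m
M0: Pc = R·M0+t = (-0.02949, +0.14874, +0.48477); u = 609.0·(-0.02949)/0.48477 + 320.3 = 283.2576, v = 540.6·(+0.14874)/0.48477 + 248.2 = 414.0681
M1: Pc = R·M1+t = (+0.17296, +0.15087, +0.45256); u = 609.0·(+0.17296)/0.45256 + 320.3 = 553.0439, v = 540.6·(+0.15087)/0.45256 + 248.2 = 428.4153
M2: Pc = R·M2+t = (+0.17369, -0.05394, +0.44363); u = 609.0·(+0.17369)/0.44363 + 320.3 = 558.7314, v = 540.6·(-0.05394)/0.44363 + 248.2 = 182.4709
M3: Pc = R·M3+t = (-0.02876, -0.05607, +0.47584); u = 609.0·(-0.02876)/0.47584 + 320.3 = 283.4974, v = 540.6·(-0.05607)/0.47584 + 248.2 = 184.5046

c0=(283.26, 414.07) c1=(553.04, 428.42) c2=(558.73, 182.47) c3=(283.50, 184.50)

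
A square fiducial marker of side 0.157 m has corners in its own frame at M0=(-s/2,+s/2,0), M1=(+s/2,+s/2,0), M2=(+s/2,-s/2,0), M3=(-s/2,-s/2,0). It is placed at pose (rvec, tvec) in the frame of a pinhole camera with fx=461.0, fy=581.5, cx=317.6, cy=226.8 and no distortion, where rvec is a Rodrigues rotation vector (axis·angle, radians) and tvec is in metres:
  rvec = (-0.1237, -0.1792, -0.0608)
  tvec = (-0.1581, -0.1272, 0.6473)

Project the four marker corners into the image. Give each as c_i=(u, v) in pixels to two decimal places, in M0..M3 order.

c0=(147.94, 184.32) c1=(264.32, 179.28) c2=(258.08, 45.76) c3=(144.76, 44.73)

Intrinsics K: fx=461.0, fy=581.5, cx=317.6, cy=226.8
Marker side s = 0.157 m; corners in marker frame (Z=0):
  M0 = (-0.0785, +0.0785, 0)
  M1 = (+0.0785, +0.0785, 0)
  M2 = (+0.0785, -0.0785, 0)
  M3 = (-0.0785, -0.0785, 0)
rvec = (-0.1237, -0.1792, -0.0608), |rvec| = θ = 0.22608 rad = 12.953°
Rodrigues: sinθ=0.22416, 1−cosθ=0.02545; R = I + sinθ·[k]× + (1−cosθ)·[k]×²:
    [+0.98217 +0.07132 -0.17393]
    [-0.04925 +0.99054 +0.12807]
    [+0.18142 -0.11722 +0.97639]
t = (-0.1581, -0.1272, 0.6473) m
M0: Pc = R·M0+t = (-0.22960, -0.04558, +0.62386); u = 461.0·(-0.22960)/0.62386 + 317.6 = 147.9352, v = 581.5·(-0.04558)/0.62386 + 226.8 = 184.3178
M1: Pc = R·M1+t = (-0.07540, -0.05331, +0.65234); u = 461.0·(-0.07540)/0.65234 + 317.6 = 264.3151, v = 581.5·(-0.05331)/0.65234 + 226.8 = 179.2805
M2: Pc = R·M2+t = (-0.08660, -0.20882, +0.67074); u = 461.0·(-0.08660)/0.67074 + 317.6 = 258.0814, v = 581.5·(-0.20882)/0.67074 + 226.8 = 45.7610
M3: Pc = R·M3+t = (-0.24080, -0.20109, +0.64226); u = 461.0·(-0.24080)/0.64226 + 317.6 = 144.7599, v = 581.5·(-0.20109)/0.64226 + 226.8 = 44.7325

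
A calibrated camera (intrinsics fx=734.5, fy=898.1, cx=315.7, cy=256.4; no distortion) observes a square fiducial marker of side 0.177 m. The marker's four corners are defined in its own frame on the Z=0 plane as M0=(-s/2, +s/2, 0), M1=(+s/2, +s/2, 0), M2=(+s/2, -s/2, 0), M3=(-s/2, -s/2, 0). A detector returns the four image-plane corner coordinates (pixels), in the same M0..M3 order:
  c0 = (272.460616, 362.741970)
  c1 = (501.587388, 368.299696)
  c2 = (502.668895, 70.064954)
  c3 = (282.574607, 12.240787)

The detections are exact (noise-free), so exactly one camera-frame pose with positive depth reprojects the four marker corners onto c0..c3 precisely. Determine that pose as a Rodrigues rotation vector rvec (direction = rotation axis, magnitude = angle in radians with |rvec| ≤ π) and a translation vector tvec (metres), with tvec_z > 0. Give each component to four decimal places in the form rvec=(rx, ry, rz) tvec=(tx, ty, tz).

Intrinsics K: fx=734.5, fy=898.1, cx=315.7, cy=256.4
Marker side s = 0.177 m; corners in marker frame (Z=0):
  M0 = (-0.0885, +0.0885, 0)
  M1 = (+0.0885, +0.0885, 0)
  M2 = (+0.0885, -0.0885, 0)
  M3 = (-0.0885, -0.0885, 0)
Detected image corners:
  c0 = (272.460616, 362.741970) px
  c1 = (501.587388, 368.299696) px
  c2 = (502.668895, 70.064954) px
  c3 = (282.574607, 12.240787) px
Planar DLT: solve 8×8 A·h = b for H (H[2,2]=1):
  H  [+1631.17335 -109.05391 +399.11957]
  H  [+370.87272 +1778.94828 +201.71316]
  H  [+0.93029 -0.20401 +1.00000]
B = K⁻¹H; ‖b₁‖=2.050117, ‖b₂‖=2.050117; λ = 2/(‖b₁‖+‖b₂‖) = 0.487777, sign → tz>0 ⇒ λ=+0.487777
r₁ = λ·B[:,0] = (+0.88821,+0.07188,+0.45377); r₂ = λ·B[:,1] = (-0.02965,+0.99459,-0.09951)
r₃ = r₁×r₂ = (-0.45847,+0.07493,+0.88554); SVD([r₁ r₂ r₃]) → R = UVᵀ:
  R  [+0.88821 -0.02965 -0.45847]
  R  [+0.07188 +0.99459 +0.07493]
  R  [+0.45377 -0.09951 +0.88554]
t = (+0.05540, -0.02970, +0.48778) m
tr R = 2.768351; θ = arccos((tr R − 1)/2) = 0.486070 rad = 27.850°
axis k = ((R−Rᵀ)₃₂, (R−Rᵀ)₁₃, (R−Rᵀ)₂₁) / (2 sinθ) = (-0.186712, -0.976386, +0.108668)
rvec = θ·k = (-0.090755, -0.474592, +0.052821)

rvec=(-0.0908, -0.4746, 0.0528) tvec=(0.0554, -0.0297, 0.4878)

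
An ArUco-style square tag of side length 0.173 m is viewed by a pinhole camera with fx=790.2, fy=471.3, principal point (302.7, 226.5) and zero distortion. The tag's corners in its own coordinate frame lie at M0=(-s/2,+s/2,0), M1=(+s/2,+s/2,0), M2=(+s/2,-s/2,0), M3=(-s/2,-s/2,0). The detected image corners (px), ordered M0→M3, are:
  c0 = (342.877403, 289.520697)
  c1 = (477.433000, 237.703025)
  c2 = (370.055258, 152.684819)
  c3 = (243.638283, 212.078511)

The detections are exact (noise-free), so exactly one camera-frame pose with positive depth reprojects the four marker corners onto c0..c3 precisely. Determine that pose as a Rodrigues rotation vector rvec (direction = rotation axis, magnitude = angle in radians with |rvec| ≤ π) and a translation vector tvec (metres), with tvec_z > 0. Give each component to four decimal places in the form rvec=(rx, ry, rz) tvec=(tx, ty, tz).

Intrinsics K: fx=790.2, fy=471.3, cx=302.7, cy=226.5
Marker side s = 0.173 m; corners in marker frame (Z=0):
  M0 = (-0.0865, +0.0865, 0)
  M1 = (+0.0865, +0.0865, 0)
  M2 = (+0.0865, -0.0865, 0)
  M3 = (-0.0865, -0.0865, 0)
Detected image corners:
  c0 = (342.877403, 289.520697) px
  c1 = (477.433000, 237.703025) px
  c2 = (370.055258, 152.684819) px
  c3 = (243.638283, 212.078511) px
Planar DLT: solve 8×8 A·h = b for H (H[2,2]=1):
  H  [+571.62302 +611.53482 +355.81670]
  H  [-434.99548 +478.16082 +224.37356]
  H  [-0.50968 +0.04299 +1.00000]
B = K⁻¹H; ‖b₁‖=1.250350, ‖b₂‖=1.250350; λ = 2/(‖b₁‖+‖b₂‖) = 0.799776, sign → tz>0 ⇒ λ=+0.799776
r₁ = λ·B[:,0] = (+0.73470,-0.54227,-0.40763); r₂ = λ·B[:,1] = (+0.60577,+0.79489,+0.03439)
r₃ = r₁×r₂ = (+0.30538,-0.27219,+0.91250); SVD([r₁ r₂ r₃]) → R = UVᵀ:
  R  [+0.73470 +0.60577 +0.30538]
  R  [-0.54227 +0.79489 -0.27219]
  R  [-0.40763 +0.03439 +0.91250]
t = (+0.05376, -0.00361, +0.79978) m
tr R = 2.442093; θ = arccos((tr R − 1)/2) = 0.765485 rad = 43.859°
axis k = ((R−Rᵀ)₃₂, (R−Rᵀ)₁₃, (R−Rᵀ)₂₁) / (2 sinθ) = (+0.221233, +0.514518, -0.828449)
rvec = θ·k = (+0.169351, +0.393855, -0.634165)

rvec=(0.1694, 0.3939, -0.6342) tvec=(0.0538, -0.0036, 0.7998)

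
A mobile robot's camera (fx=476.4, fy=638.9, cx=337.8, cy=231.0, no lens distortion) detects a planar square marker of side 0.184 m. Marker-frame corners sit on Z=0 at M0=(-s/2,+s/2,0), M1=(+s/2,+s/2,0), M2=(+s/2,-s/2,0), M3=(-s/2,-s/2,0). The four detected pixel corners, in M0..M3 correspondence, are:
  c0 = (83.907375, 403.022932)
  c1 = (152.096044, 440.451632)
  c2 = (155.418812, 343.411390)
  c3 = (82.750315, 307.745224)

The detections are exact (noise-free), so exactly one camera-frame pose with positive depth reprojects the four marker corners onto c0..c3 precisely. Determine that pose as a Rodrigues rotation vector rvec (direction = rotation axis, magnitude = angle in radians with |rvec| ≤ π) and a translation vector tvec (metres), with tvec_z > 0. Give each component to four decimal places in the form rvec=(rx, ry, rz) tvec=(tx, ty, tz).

Intrinsics K: fx=476.4, fy=638.9, cx=337.8, cy=231.0
Marker side s = 0.184 m; corners in marker frame (Z=0):
  M0 = (-0.0920, +0.0920, 0)
  M1 = (+0.0920, +0.0920, 0)
  M2 = (+0.0920, -0.0920, 0)
  M3 = (-0.0920, -0.0920, 0)
Detected image corners:
  c0 = (83.907375, 403.022932) px
  c1 = (152.096044, 440.451632) px
  c2 = (155.418812, 343.411390) px
  c3 = (82.750315, 307.745224) px
Planar DLT: solve 8×8 A·h = b for H (H[2,2]=1):
  H  [+355.15575 +34.93345 +117.78205]
  H  [+112.96243 +650.35456 +374.78519]
  H  [-0.22966 +0.34217 +1.00000]
B = K⁻¹H; ‖b₁‖=0.972295, ‖b₂‖=0.972295; λ = 2/(‖b₁‖+‖b₂‖) = 1.028494, sign → tz>0 ⇒ λ=+1.028494
r₁ = λ·B[:,0] = (+0.93423,+0.26725,-0.23621); r₂ = λ·B[:,1] = (-0.17411,+0.91970,+0.35191)
r₃ = r₁×r₂ = (+0.31129,-0.28764,+0.90574); SVD([r₁ r₂ r₃]) → R = UVᵀ:
  R  [+0.93423 -0.17411 +0.31129]
  R  [+0.26725 +0.91970 -0.28764]
  R  [-0.23621 +0.35191 +0.90574]
t = (-0.47499, +0.23146, +1.02849) m
tr R = 2.759663; θ = arccos((tr R − 1)/2) = 0.495289 rad = 28.378°
axis k = ((R−Rᵀ)₃₂, (R−Rᵀ)₁₃, (R−Rᵀ)₂₁) / (2 sinθ) = (+0.672813, +0.575965, +0.464313)
rvec = θ·k = (+0.333237, +0.285269, +0.229969)

rvec=(0.3332, 0.2853, 0.2300) tvec=(-0.4750, 0.2315, 1.0285)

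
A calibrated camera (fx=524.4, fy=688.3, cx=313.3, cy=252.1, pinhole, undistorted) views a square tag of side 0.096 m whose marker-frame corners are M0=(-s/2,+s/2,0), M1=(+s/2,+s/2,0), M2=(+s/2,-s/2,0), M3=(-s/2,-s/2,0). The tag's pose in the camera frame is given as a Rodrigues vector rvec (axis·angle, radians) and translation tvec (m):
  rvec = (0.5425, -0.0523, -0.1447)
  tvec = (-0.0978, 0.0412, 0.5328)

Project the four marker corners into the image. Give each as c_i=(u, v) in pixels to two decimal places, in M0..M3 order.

c0=(182.15, 362.15) c1=(271.56, 344.07) c2=(255.27, 243.06) c3=(157.07, 262.70)

Intrinsics K: fx=524.4, fy=688.3, cx=313.3, cy=252.1
Marker side s = 0.096 m; corners in marker frame (Z=0):
  M0 = (-0.0480, +0.0480, 0)
  M1 = (+0.0480, +0.0480, 0)
  M2 = (+0.0480, -0.0480, 0)
  M3 = (-0.0480, -0.0480, 0)
rvec = (0.5425, -0.0523, -0.1447), |rvec| = θ = 0.56390 rad = 32.309°
Rodrigues: sinθ=0.53448, 1−cosθ=0.15482; R = I + sinθ·[k]× + (1−cosθ)·[k]×²:
    [+0.98847 +0.12334 -0.08779]
    [-0.15097 +0.84651 -0.51052]
    [+0.01135 +0.51789 +0.85537]
t = (-0.0978, 0.0412, 0.5328) m
M0: Pc = R·M0+t = (-0.13933, +0.08908, +0.55711); u = 524.4·(-0.13933)/0.55711 + 313.3 = 182.1547, v = 688.3·(+0.08908)/0.55711 + 252.1 = 362.1548
M1: Pc = R·M1+t = (-0.04443, +0.07459, +0.55820); u = 524.4·(-0.04443)/0.55820 + 313.3 = 271.5577, v = 688.3·(+0.07459)/0.55820 + 252.1 = 344.0694
M2: Pc = R·M2+t = (-0.05627, -0.00668, +0.50849); u = 524.4·(-0.05627)/0.50849 + 313.3 = 255.2654, v = 688.3·(-0.00668)/0.50849 + 252.1 = 243.0593
M3: Pc = R·M3+t = (-0.15117, +0.00781, +0.50740); u = 524.4·(-0.15117)/0.50740 + 313.3 = 157.0673, v = 688.3·(+0.00781)/0.50740 + 252.1 = 262.6998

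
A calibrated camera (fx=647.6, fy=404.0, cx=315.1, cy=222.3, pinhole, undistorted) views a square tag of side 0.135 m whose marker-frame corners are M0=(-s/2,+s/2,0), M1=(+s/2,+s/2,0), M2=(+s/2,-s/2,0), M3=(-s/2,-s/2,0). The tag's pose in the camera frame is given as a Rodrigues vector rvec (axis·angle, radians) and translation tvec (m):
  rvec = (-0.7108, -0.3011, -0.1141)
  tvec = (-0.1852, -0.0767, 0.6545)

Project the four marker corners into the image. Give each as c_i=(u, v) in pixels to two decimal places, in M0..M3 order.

Intrinsics K: fx=647.6, fy=404.0, cx=315.1, cy=222.3
Marker side s = 0.135 m; corners in marker frame (Z=0):
  M0 = (-0.0675, +0.0675, 0)
  M1 = (+0.0675, +0.0675, 0)
  M2 = (+0.0675, -0.0675, 0)
  M3 = (-0.0675, -0.0675, 0)
rvec = (-0.7108, -0.3011, -0.1141), |rvec| = θ = 0.78033 rad = 44.710°
Rodrigues: sinθ=0.70351, 1−cosθ=0.28932; R = I + sinθ·[k]× + (1−cosθ)·[k]×²:
    [+0.95074 +0.20456 -0.23292]
    [-0.00118 +0.75376 +0.65715]
    [+0.30999 -0.62450 +0.71687]
t = (-0.1852, -0.0767, 0.6545) m
M0: Pc = R·M0+t = (-0.23557, -0.02574, +0.59142); u = 647.6·(-0.23557)/0.59142 + 315.1 = 57.1565, v = 404.0·(-0.02574)/0.59142 + 222.3 = 204.7157
M1: Pc = R·M1+t = (-0.10722, -0.02590, +0.63327); u = 647.6·(-0.10722)/0.63327 + 315.1 = 205.4564, v = 404.0·(-0.02590)/0.63327 + 222.3 = 205.7763
M2: Pc = R·M2+t = (-0.13483, -0.12766, +0.71758); u = 647.6·(-0.13483)/0.71758 + 315.1 = 193.4161, v = 404.0·(-0.12766)/0.71758 + 222.3 = 150.4279
M3: Pc = R·M3+t = (-0.26318, -0.12750, +0.67573); u = 647.6·(-0.26318)/0.67573 + 315.1 = 62.8734, v = 404.0·(-0.12750)/0.67573 + 222.3 = 146.0718

c0=(57.16, 204.72) c1=(205.46, 205.78) c2=(193.42, 150.43) c3=(62.87, 146.07)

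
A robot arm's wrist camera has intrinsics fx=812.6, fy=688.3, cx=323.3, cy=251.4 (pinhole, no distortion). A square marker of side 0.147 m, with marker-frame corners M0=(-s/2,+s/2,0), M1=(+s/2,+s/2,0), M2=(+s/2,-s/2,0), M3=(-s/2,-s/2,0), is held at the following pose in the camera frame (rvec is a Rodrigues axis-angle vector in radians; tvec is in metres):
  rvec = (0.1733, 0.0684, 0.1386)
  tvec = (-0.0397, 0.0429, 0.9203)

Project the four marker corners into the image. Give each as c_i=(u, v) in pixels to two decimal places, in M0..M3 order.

Intrinsics K: fx=812.6, fy=688.3, cx=323.3, cy=251.4
Marker side s = 0.147 m; corners in marker frame (Z=0):
  M0 = (-0.0735, +0.0735, 0)
  M1 = (+0.0735, +0.0735, 0)
  M2 = (+0.0735, -0.0735, 0)
  M3 = (-0.0735, -0.0735, 0)
rvec = (0.1733, 0.0684, 0.1386), |rvec| = θ = 0.23221 rad = 13.305°
Rodrigues: sinθ=0.23013, 1−cosθ=0.02684; R = I + sinθ·[k]× + (1−cosθ)·[k]×²:
    [+0.98811 -0.13146 +0.07974]
    [+0.14326 +0.97549 -0.16703]
    [-0.05583 +0.17647 +0.98272]
t = (-0.0397, 0.0429, 0.9203) m
M0: Pc = R·M0+t = (-0.12199, +0.10407, +0.93737); u = 812.6·(-0.12199)/0.93737 + 323.3 = 217.5497, v = 688.3·(+0.10407)/0.93737 + 251.4 = 327.8163
M1: Pc = R·M1+t = (+0.02326, +0.12513, +0.92917); u = 812.6·(+0.02326)/0.92917 + 323.3 = 343.6454, v = 688.3·(+0.12513)/0.92917 + 251.4 = 344.0912
M2: Pc = R·M2+t = (+0.04259, -0.01827, +0.90323); u = 812.6·(+0.04259)/0.90323 + 323.3 = 361.6150, v = 688.3·(-0.01827)/0.90323 + 251.4 = 237.4782
M3: Pc = R·M3+t = (-0.10266, -0.03933, +0.91143); u = 812.6·(-0.10266)/0.91143 + 323.3 = 231.7687, v = 688.3·(-0.03933)/0.91143 + 251.4 = 221.7002

c0=(217.55, 327.82) c1=(343.65, 344.09) c2=(361.62, 237.48) c3=(231.77, 221.70)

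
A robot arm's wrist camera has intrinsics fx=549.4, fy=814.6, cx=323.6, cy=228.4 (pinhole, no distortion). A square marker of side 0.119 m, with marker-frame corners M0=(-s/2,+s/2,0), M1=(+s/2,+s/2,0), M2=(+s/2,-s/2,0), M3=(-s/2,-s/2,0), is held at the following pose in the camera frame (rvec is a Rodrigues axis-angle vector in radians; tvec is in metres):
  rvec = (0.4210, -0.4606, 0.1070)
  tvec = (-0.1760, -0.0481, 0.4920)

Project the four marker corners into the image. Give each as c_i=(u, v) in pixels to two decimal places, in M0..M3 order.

c0=(52.22, 237.77) c1=(187.03, 237.95) c2=(200.43, 61.52) c3=(53.87, 39.89)

Intrinsics K: fx=549.4, fy=814.6, cx=323.6, cy=228.4
Marker side s = 0.119 m; corners in marker frame (Z=0):
  M0 = (-0.0595, +0.0595, 0)
  M1 = (+0.0595, +0.0595, 0)
  M2 = (+0.0595, -0.0595, 0)
  M3 = (-0.0595, -0.0595, 0)
rvec = (0.4210, -0.4606, 0.1070), |rvec| = θ = 0.63312 rad = 36.275°
Rodrigues: sinθ=0.59166, 1−cosθ=0.19382; R = I + sinθ·[k]× + (1−cosθ)·[k]×²:
    [+0.89188 -0.19375 -0.40866]
    [+0.00623 +0.90876 -0.41726]
    [+0.45222 +0.36960 +0.81172]
t = (-0.1760, -0.0481, 0.4920) m
M0: Pc = R·M0+t = (-0.24060, +0.00560, +0.48708); u = 549.4·(-0.24060)/0.48708 + 323.6 = 52.2236, v = 814.6·(+0.00560)/0.48708 + 228.4 = 237.7665
M1: Pc = R·M1+t = (-0.13446, +0.00634, +0.54090); u = 549.4·(-0.13446)/0.54090 + 323.6 = 187.0254, v = 814.6·(+0.00634)/0.54090 + 228.4 = 237.9517
M2: Pc = R·M2+t = (-0.11140, -0.10180, +0.49692); u = 549.4·(-0.11140)/0.49692 + 323.6 = 200.4289, v = 814.6·(-0.10180)/0.49692 + 228.4 = 61.5170
M3: Pc = R·M3+t = (-0.21754, -0.10254, +0.44310); u = 549.4·(-0.21754)/0.44310 + 323.6 = 53.8745, v = 814.6·(-0.10254)/0.44310 + 228.4 = 39.8856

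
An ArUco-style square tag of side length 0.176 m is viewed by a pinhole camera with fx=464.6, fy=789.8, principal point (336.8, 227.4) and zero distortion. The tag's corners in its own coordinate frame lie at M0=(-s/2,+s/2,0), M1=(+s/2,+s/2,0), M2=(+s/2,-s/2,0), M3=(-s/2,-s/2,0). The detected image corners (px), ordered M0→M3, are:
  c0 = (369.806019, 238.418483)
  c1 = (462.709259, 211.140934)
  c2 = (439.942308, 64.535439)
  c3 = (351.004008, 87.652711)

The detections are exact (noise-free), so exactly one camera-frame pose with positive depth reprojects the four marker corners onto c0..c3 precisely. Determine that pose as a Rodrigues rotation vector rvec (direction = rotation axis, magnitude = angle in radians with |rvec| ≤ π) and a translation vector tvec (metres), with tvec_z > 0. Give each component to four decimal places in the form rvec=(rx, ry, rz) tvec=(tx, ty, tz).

Intrinsics K: fx=464.6, fy=789.8, cx=336.8, cy=227.4
Marker side s = 0.176 m; corners in marker frame (Z=0):
  M0 = (-0.0880, +0.0880, 0)
  M1 = (+0.0880, +0.0880, 0)
  M2 = (+0.0880, -0.0880, 0)
  M3 = (-0.0880, -0.0880, 0)
Detected image corners:
  c0 = (369.806019, 238.418483) px
  c1 = (462.709259, 211.140934) px
  c2 = (439.942308, 64.535439) px
  c3 = (351.004008, 87.652711) px
Planar DLT: solve 8×8 A·h = b for H (H[2,2]=1):
  H  [+562.03514 +7.19168 +406.06582]
  H  [-125.93952 +803.53962 +148.52259]
  H  [+0.11263 -0.27352 +1.00000]
B = K⁻¹H; ‖b₁‖=1.149806, ‖b₂‖=1.149806; λ = 2/(‖b₁‖+‖b₂‖) = 0.869712, sign → tz>0 ⇒ λ=+0.869712
r₁ = λ·B[:,0] = (+0.98110,-0.16688,+0.09795); r₂ = λ·B[:,1] = (+0.18591,+0.95333,-0.23789)
r₃ = r₁×r₂ = (-0.05368,+0.25160,+0.96634); SVD([r₁ r₂ r₃]) → R = UVᵀ:
  R  [+0.98110 +0.18591 -0.05368]
  R  [-0.16688 +0.95333 +0.25160]
  R  [+0.09795 -0.23789 +0.96634]
t = (+0.12966, -0.08686, +0.86971) m
tr R = 2.900775; θ = arccos((tr R − 1)/2) = 0.316318 rad = 18.124°
axis k = ((R−Rᵀ)₃₂, (R−Rᵀ)₁₃, (R−Rᵀ)₂₁) / (2 sinθ) = (-0.786782, -0.243730, -0.567071)
rvec = θ·k = (-0.248873, -0.077096, -0.179375)

rvec=(-0.2489, -0.0771, -0.1794) tvec=(0.1297, -0.0869, 0.8697)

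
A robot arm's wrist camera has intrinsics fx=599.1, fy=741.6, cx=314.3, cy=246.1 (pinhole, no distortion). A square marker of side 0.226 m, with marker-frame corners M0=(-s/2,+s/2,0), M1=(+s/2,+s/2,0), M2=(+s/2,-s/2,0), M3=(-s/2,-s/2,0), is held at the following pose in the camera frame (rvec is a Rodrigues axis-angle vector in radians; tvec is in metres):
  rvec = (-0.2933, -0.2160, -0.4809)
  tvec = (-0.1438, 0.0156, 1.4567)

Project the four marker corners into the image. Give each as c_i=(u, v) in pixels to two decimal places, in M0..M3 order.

Intrinsics K: fx=599.1, fy=741.6, cx=314.3, cy=246.1
Marker side s = 0.226 m; corners in marker frame (Z=0):
  M0 = (-0.1130, +0.1130, 0)
  M1 = (+0.1130, +0.1130, 0)
  M2 = (+0.1130, -0.1130, 0)
  M3 = (-0.1130, -0.1130, 0)
rvec = (-0.2933, -0.2160, -0.4809), |rvec| = θ = 0.60328 rad = 34.565°
Rodrigues: sinθ=0.56735, 1−cosθ=0.17652; R = I + sinθ·[k]× + (1−cosθ)·[k]×²:
    [+0.86520 +0.48298 -0.13472]
    [-0.42153 +0.84611 +0.32621]
    [+0.27155 -0.22545 +0.93565]
t = (-0.1438, 0.0156, 1.4567) m
M0: Pc = R·M0+t = (-0.18699, +0.15884, +1.40054); u = 599.1·(-0.18699)/1.40054 + 314.3 = 234.3121, v = 741.6·(+0.15884)/1.40054 + 246.1 = 330.2090
M1: Pc = R·M1+t = (+0.00855, +0.06358, +1.46191); u = 599.1·(+0.00855)/1.46191 + 314.3 = 317.8018, v = 741.6·(+0.06358)/1.46191 + 246.1 = 278.3517
M2: Pc = R·M2+t = (-0.10061, -0.12764, +1.51286); u = 599.1·(-0.10061)/1.51286 + 314.3 = 274.4583, v = 741.6·(-0.12764)/1.51286 + 246.1 = 183.5297
M3: Pc = R·M3+t = (-0.29615, -0.03238, +1.45149); u = 599.1·(-0.29615)/1.45149 + 314.3 = 192.0667, v = 741.6·(-0.03238)/1.45149 + 246.1 = 229.5576

c0=(234.31, 330.21) c1=(317.80, 278.35) c2=(274.46, 183.53) c3=(192.07, 229.56)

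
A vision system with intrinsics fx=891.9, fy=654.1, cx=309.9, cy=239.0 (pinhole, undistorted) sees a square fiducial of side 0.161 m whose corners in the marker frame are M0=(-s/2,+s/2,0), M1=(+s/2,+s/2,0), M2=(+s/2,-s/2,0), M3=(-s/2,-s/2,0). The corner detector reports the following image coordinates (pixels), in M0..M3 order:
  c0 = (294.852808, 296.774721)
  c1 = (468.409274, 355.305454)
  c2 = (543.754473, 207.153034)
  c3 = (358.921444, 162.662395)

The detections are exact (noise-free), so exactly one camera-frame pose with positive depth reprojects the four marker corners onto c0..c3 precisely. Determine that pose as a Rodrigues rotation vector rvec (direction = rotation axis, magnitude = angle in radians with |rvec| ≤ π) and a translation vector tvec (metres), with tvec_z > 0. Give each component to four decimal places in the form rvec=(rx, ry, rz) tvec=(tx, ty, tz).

Intrinsics K: fx=891.9, fy=654.1, cx=309.9, cy=239.0
Marker side s = 0.161 m; corners in marker frame (Z=0):
  M0 = (-0.0805, +0.0805, 0)
  M1 = (+0.0805, +0.0805, 0)
  M2 = (+0.0805, -0.0805, 0)
  M3 = (-0.0805, -0.0805, 0)
Detected image corners:
  c0 = (294.852808, 296.774721) px
  c1 = (468.409274, 355.305454) px
  c2 = (543.754473, 207.153034) px
  c3 = (358.921444, 162.662395) px
Planar DLT: solve 8×8 A·h = b for H (H[2,2]=1):
  H  [+835.26077 -376.19641 +411.31116]
  H  [+150.25919 +907.92968 +254.84172]
  H  [-0.66600 +0.13179 +1.00000]
B = K⁻¹H; ‖b₁‖=1.425254, ‖b₂‖=1.425254; λ = 2/(‖b₁‖+‖b₂‖) = 0.701629, sign → tz>0 ⇒ λ=+0.701629
r₁ = λ·B[:,0] = (+0.81944,+0.33192,-0.46728); r₂ = λ·B[:,1] = (-0.32807,+0.94012,+0.09247)
r₃ = r₁×r₂ = (+0.46999,+0.07753,+0.87926); SVD([r₁ r₂ r₃]) → R = UVᵀ:
  R  [+0.81944 -0.32807 +0.46999]
  R  [+0.33192 +0.94012 +0.07753]
  R  [-0.46728 +0.09247 +0.87926]
t = (+0.07978, +0.01699, +0.70163) m
tr R = 2.638811; θ = arccos((tr R − 1)/2) = 0.610423 rad = 34.975°
axis k = ((R−Rᵀ)₃₂, (R−Rᵀ)₁₃, (R−Rᵀ)₂₁) / (2 sinθ) = (+0.013028, +0.817564, +0.575690)
rvec = θ·k = (+0.007953, +0.499060, +0.351415)

rvec=(0.0080, 0.4991, 0.3514) tvec=(0.0798, 0.0170, 0.7016)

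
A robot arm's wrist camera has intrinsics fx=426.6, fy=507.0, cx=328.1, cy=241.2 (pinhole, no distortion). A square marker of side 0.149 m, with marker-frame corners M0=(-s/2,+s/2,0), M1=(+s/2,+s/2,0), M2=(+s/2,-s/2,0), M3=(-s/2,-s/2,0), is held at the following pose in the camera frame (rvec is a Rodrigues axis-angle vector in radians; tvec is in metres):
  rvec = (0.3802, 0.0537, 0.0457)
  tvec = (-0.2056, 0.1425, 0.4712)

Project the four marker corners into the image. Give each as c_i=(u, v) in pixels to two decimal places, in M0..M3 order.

c0=(88.13, 450.73) c1=(212.90, 461.81) c2=(203.37, 330.42) c3=(63.26, 319.87)

Intrinsics K: fx=426.6, fy=507.0, cx=328.1, cy=241.2
Marker side s = 0.149 m; corners in marker frame (Z=0):
  M0 = (-0.0745, +0.0745, 0)
  M1 = (+0.0745, +0.0745, 0)
  M2 = (+0.0745, -0.0745, 0)
  M3 = (-0.0745, -0.0745, 0)
rvec = (0.3802, 0.0537, 0.0457), |rvec| = θ = 0.38668 rad = 22.155°
Rodrigues: sinθ=0.37712, 1−cosθ=0.07384; R = I + sinθ·[k]× + (1−cosθ)·[k]×²:
    [+0.99754 -0.03449 +0.06095]
    [+0.05465 +0.92759 -0.36958]
    [-0.04379 +0.37201 +0.92720]
t = (-0.2056, 0.1425, 0.4712) m
M0: Pc = R·M0+t = (-0.28249, +0.20753, +0.50218); u = 426.6·(-0.28249)/0.50218 + 328.1 = 88.1275, v = 507.0·(+0.20753)/0.50218 + 241.2 = 450.7270
M1: Pc = R·M1+t = (-0.13385, +0.21568, +0.49565); u = 426.6·(-0.13385)/0.49565 + 328.1 = 212.8954, v = 507.0·(+0.21568)/0.49565 + 241.2 = 461.8148
M2: Pc = R·M2+t = (-0.12871, +0.07747, +0.44022); u = 426.6·(-0.12871)/0.44022 + 328.1 = 203.3695, v = 507.0·(+0.07747)/0.44022 + 241.2 = 330.4169
M3: Pc = R·M3+t = (-0.27735, +0.06932, +0.44675); u = 426.6·(-0.27735)/0.44675 + 328.1 = 63.2604, v = 507.0·(+0.06932)/0.44675 + 241.2 = 319.8726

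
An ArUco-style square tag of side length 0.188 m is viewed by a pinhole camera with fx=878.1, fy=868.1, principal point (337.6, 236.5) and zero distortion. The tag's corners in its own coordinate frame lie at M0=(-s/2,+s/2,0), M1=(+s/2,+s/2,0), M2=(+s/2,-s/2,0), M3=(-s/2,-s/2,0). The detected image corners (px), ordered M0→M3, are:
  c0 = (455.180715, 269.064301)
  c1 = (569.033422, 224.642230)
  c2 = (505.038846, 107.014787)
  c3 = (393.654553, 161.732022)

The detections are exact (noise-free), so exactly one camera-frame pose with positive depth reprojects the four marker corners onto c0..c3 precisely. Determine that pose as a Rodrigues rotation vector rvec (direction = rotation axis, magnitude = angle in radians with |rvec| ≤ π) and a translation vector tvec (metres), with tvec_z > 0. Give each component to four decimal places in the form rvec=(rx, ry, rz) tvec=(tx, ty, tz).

Intrinsics K: fx=878.1, fy=868.1, cx=337.6, cy=236.5
Marker side s = 0.188 m; corners in marker frame (Z=0):
  M0 = (-0.0940, +0.0940, 0)
  M1 = (+0.0940, +0.0940, 0)
  M2 = (+0.0940, -0.0940, 0)
  M3 = (-0.0940, -0.0940, 0)
Detected image corners:
  c0 = (455.180715, 269.064301) px
  c1 = (569.033422, 224.642230) px
  c2 = (505.038846, 107.014787) px
  c3 = (393.654553, 161.732022) px
Planar DLT: solve 8×8 A·h = b for H (H[2,2]=1):
  H  [+391.38340 +393.28173 +478.80611]
  H  [-345.71495 +620.86325 +192.27676]
  H  [-0.43211 +0.12422 +1.00000]
B = K⁻¹H; ‖b₁‖=0.799857, ‖b₂‖=0.799857; λ = 2/(‖b₁‖+‖b₂‖) = 1.250223, sign → tz>0 ⇒ λ=+1.250223
r₁ = λ·B[:,0] = (+0.76495,-0.35071,-0.54024); r₂ = λ·B[:,1] = (+0.50024,+0.85185,+0.15530)
r₃ = r₁×r₂ = (+0.40573,-0.38905,+0.82706); SVD([r₁ r₂ r₃]) → R = UVᵀ:
  R  [+0.76495 +0.50024 +0.40573]
  R  [-0.35071 +0.85185 -0.38905]
  R  [-0.54024 +0.15530 +0.82706]
t = (+0.20105, -0.06369, +1.25022) m
tr R = 2.443852; θ = arccos((tr R − 1)/2) = 0.764215 rad = 43.786°
axis k = ((R−Rᵀ)₃₂, (R−Rᵀ)₁₃, (R−Rᵀ)₂₁) / (2 sinθ) = (+0.393334, +0.683532, -0.614876)
rvec = θ·k = (+0.300592, +0.522365, -0.469897)

rvec=(0.3006, 0.5224, -0.4699) tvec=(0.2010, -0.0637, 1.2502)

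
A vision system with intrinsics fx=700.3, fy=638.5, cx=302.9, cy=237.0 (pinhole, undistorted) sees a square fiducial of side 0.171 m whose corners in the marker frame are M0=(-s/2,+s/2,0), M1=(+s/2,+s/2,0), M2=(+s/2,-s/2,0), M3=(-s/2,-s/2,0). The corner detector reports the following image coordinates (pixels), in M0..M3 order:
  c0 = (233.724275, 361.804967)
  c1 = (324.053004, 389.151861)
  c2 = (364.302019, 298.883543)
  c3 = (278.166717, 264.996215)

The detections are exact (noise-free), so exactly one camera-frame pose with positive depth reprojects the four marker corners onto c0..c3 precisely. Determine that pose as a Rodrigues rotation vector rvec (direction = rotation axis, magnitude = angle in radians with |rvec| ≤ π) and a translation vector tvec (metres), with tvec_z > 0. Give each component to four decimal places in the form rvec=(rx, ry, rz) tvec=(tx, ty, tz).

rvec=(0.0226, -0.4996, 0.4059) tvec=(-0.0017, 0.1568, 1.0884)

Intrinsics K: fx=700.3, fy=638.5, cx=302.9, cy=237.0
Marker side s = 0.171 m; corners in marker frame (Z=0):
  M0 = (-0.0855, +0.0855, 0)
  M1 = (+0.0855, +0.0855, 0)
  M2 = (+0.0855, -0.0855, 0)
  M3 = (-0.0855, -0.0855, 0)
Detected image corners:
  c0 = (233.724275, 361.804967) px
  c1 = (324.053004, 389.151861) px
  c2 = (364.302019, 298.883543) px
  c3 = (278.166717, 264.996215) px
Planar DLT: solve 8×8 A·h = b for H (H[2,2]=1):
  H  [+645.53264 -268.36712 +301.81882]
  H  [+321.16893 +523.09591 +328.99229]
  H  [+0.43201 -0.07060 +1.00000]
B = K⁻¹H; ‖b₁‖=0.918790, ‖b₂‖=0.918790; λ = 2/(‖b₁‖+‖b₂‖) = 1.088388, sign → tz>0 ⇒ λ=+1.088388
r₁ = λ·B[:,0] = (+0.79990,+0.37294,+0.47020); r₂ = λ·B[:,1] = (-0.38385,+0.92019,-0.07684)
r₃ = r₁×r₂ = (-0.46133,-0.11902,+0.87921); SVD([r₁ r₂ r₃]) → R = UVᵀ:
  R  [+0.79990 -0.38385 -0.46133]
  R  [+0.37294 +0.92019 -0.11902]
  R  [+0.47020 -0.07684 +0.87921]
t = (-0.00168, +0.15681, +1.08839) m
tr R = 2.599299; θ = arccos((tr R − 1)/2) = 0.644085 rad = 36.903°
axis k = ((R−Rᵀ)₃₂, (R−Rᵀ)₁₃, (R−Rᵀ)₂₁) / (2 sinθ) = (+0.035125, -0.775664, +0.630168)
rvec = θ·k = (+0.022624, -0.499594, +0.405882)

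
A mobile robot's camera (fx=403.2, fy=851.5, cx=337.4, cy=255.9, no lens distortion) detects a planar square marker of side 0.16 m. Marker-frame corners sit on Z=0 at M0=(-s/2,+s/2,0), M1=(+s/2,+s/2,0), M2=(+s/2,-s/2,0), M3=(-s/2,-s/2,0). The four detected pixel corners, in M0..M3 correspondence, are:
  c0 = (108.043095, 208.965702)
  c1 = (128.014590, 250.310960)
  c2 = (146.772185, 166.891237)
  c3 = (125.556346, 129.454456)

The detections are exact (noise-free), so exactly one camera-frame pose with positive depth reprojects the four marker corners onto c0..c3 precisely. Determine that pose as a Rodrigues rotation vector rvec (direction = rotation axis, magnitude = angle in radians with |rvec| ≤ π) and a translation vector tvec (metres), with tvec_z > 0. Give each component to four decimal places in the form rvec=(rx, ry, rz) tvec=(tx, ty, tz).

Intrinsics K: fx=403.2, fy=851.5, cx=337.4, cy=255.9
Marker side s = 0.16 m; corners in marker frame (Z=0):
  M0 = (-0.0800, +0.0800, 0)
  M1 = (+0.0800, +0.0800, 0)
  M2 = (+0.0800, -0.0800, 0)
  M3 = (-0.0800, -0.0800, 0)
Detected image corners:
  c0 = (108.043095, 208.965702) px
  c1 = (128.014590, 250.310960) px
  c2 = (146.772185, 166.891237) px
  c3 = (125.556346, 129.454456) px
Planar DLT: solve 8×8 A·h = b for H (H[2,2]=1):
  H  [+85.67918 -103.11624 +126.76003]
  H  [+182.35054 +523.87743 +188.63202]
  H  [-0.33838 +0.07966 +1.00000]
B = K⁻¹H; ‖b₁‖=0.678180, ‖b₂‖=0.678180; λ = 2/(‖b₁‖+‖b₂‖) = 1.474535, sign → tz>0 ⇒ λ=+1.474535
r₁ = λ·B[:,0] = (+0.73086,+0.46572,-0.49895); r₂ = λ·B[:,1] = (-0.47540,+0.87189,+0.11747)
r₃ = r₁×r₂ = (+0.48974,+0.15135,+0.85863); SVD([r₁ r₂ r₃]) → R = UVᵀ:
  R  [+0.73086 -0.47540 +0.48974]
  R  [+0.46572 +0.87189 +0.15135]
  R  [-0.49895 +0.11747 +0.85863]
t = (-0.77033, -0.11649, +1.47454) m
tr R = 2.461384; θ = arccos((tr R − 1)/2) = 0.751461 rad = 43.056°
axis k = ((R−Rᵀ)₃₂, (R−Rᵀ)₁₃, (R−Rᵀ)₂₁) / (2 sinθ) = (-0.024815, +0.724090, +0.689259)
rvec = θ·k = (-0.018648, +0.544126, +0.517951)

rvec=(-0.0186, 0.5441, 0.5180) tvec=(-0.7703, -0.1165, 1.4745)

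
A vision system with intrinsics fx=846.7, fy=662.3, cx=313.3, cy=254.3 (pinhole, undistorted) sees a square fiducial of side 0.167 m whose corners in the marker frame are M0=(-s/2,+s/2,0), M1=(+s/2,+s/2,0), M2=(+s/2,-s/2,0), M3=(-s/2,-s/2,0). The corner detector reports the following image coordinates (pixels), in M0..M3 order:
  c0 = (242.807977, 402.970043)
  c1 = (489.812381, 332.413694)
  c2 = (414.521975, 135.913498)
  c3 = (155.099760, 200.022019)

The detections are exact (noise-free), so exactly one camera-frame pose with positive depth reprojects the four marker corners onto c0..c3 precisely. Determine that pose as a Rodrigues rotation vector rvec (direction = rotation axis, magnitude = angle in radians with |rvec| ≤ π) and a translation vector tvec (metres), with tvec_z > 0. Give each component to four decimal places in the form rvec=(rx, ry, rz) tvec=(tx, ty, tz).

Intrinsics K: fx=846.7, fy=662.3, cx=313.3, cy=254.3
Marker side s = 0.167 m; corners in marker frame (Z=0):
  M0 = (-0.0835, +0.0835, 0)
  M1 = (+0.0835, +0.0835, 0)
  M2 = (+0.0835, -0.0835, 0)
  M3 = (-0.0835, -0.0835, 0)
Detected image corners:
  c0 = (242.807977, 402.970043) px
  c1 = (489.812381, 332.413694) px
  c2 = (414.521975, 135.913498) px
  c3 = (155.099760, 200.022019) px
Planar DLT: solve 8×8 A·h = b for H (H[2,2]=1):
  H  [+1601.45011 +555.17268 +329.05869]
  H  [-332.89757 +1251.44599 +268.82945]
  H  [+0.26370 +0.20878 +1.00000]
B = K⁻¹H; ‖b₁‖=1.911030, ‖b₂‖=1.911030; λ = 2/(‖b₁‖+‖b₂‖) = 0.523278, sign → tz>0 ⇒ λ=+0.523278
r₁ = λ·B[:,0] = (+0.93867,-0.31600,+0.13799); r₂ = λ·B[:,1] = (+0.30268,+0.94681,+0.10925)
r₃ = r₁×r₂ = (-0.16517,-0.06078,+0.98439); SVD([r₁ r₂ r₃]) → R = UVᵀ:
  R  [+0.93867 +0.30268 -0.16517]
  R  [-0.31600 +0.94681 -0.06078]
  R  [+0.13799 +0.10925 +0.98439]
t = (+0.00974, +0.01148, +0.52328) m
tr R = 2.869869; θ = arccos((tr R − 1)/2) = 0.362722 rad = 20.782°
axis k = ((R−Rᵀ)₃₂, (R−Rᵀ)₁₃, (R−Rᵀ)₂₁) / (2 sinθ) = (+0.239608, -0.427205, -0.871828)
rvec = θ·k = (+0.086911, -0.154957, -0.316231)

rvec=(0.0869, -0.1550, -0.3162) tvec=(0.0097, 0.0115, 0.5233)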